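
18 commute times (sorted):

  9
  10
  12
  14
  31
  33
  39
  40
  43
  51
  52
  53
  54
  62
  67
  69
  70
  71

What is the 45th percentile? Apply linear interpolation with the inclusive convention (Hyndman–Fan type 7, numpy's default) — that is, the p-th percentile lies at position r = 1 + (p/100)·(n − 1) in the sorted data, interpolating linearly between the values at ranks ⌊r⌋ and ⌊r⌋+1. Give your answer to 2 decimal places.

n = 18.
r = 1 + (45/100)·(18 − 1) = 1 + 7.65 = 8.65.
Rank 8 is 40 and rank 9 is 43.
Interpolate: 40 + 0.65·(43 − 40) = 40 + 0.65·3 = 41.95.

41.95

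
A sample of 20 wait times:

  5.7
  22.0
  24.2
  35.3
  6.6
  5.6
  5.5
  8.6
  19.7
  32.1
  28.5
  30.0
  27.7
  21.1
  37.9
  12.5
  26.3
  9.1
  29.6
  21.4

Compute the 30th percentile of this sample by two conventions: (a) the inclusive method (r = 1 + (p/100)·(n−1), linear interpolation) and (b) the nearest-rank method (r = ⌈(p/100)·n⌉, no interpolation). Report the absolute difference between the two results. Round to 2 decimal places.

Sorted: 5.5, 5.6, 5.7, 6.6, 8.6, 9.1, 12.5, 19.7, 21.1, 21.4, 22.0, 24.2, 26.3, 27.7, 28.5, 29.6, 30.0, 32.1, 35.3, 37.9.
n = 20.
(a) r = 6.7; between ranks 6 (9.1) and 7 (12.5): 11.48.
(b) the nearest-rank method: rank 6 → 9.1.
|11.48 − 9.1| = 2.38.

2.38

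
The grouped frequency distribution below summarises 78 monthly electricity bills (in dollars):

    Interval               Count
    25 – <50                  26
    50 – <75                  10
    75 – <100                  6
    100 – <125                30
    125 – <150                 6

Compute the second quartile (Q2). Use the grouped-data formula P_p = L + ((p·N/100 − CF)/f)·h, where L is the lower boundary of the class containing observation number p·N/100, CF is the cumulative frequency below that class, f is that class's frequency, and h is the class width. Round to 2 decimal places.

N = 78; target position k = 50/100 · 78 = 39.
Cumulative frequencies: 26, 36, 42, 72, 78.
Observation 39 falls in the class 75 – <100.
L = 75, CF = 36, f = 6, h = 25.
P50 = 75 + ((39 − 36)/6)·25 = 75 + 12.5 = 87.5.

87.50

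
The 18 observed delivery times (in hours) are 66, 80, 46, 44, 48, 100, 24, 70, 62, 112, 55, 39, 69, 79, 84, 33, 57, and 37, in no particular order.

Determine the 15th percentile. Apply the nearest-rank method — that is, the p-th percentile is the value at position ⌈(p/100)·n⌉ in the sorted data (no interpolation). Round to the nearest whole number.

Sorted: 24, 33, 37, 39, 44, 46, 48, 55, 57, 62, 66, 69, 70, 79, 80, 84, 100, 112.
n = 18.
Position = ⌈15/100 · 18⌉ = ⌈2.7⌉ = 3.
The value at rank 3 is 37.

37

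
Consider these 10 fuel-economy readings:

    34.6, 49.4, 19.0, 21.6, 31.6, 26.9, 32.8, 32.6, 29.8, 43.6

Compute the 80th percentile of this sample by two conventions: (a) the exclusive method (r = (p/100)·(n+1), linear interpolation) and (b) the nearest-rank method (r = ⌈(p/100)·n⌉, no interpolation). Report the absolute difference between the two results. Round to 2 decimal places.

7.20

Sorted: 19.0, 21.6, 26.9, 29.8, 31.6, 32.6, 32.8, 34.6, 43.6, 49.4.
n = 10.
(a) r = 8.8; between ranks 8 (34.6) and 9 (43.6): 41.8.
(b) the nearest-rank method: rank 8 → 34.6.
|41.8 − 34.6| = 7.2.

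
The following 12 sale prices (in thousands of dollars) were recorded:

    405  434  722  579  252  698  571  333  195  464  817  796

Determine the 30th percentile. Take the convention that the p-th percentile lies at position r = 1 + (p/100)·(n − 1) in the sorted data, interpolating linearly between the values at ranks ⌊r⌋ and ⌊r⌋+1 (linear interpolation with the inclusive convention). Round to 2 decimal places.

413.70

Sorted: 195, 252, 333, 405, 434, 464, 571, 579, 698, 722, 796, 817.
n = 12.
r = 1 + (30/100)·(12 − 1) = 1 + 3.3 = 4.3.
Rank 4 is 405 and rank 5 is 434.
Interpolate: 405 + 0.3·(434 − 405) = 405 + 0.3·29 = 413.7.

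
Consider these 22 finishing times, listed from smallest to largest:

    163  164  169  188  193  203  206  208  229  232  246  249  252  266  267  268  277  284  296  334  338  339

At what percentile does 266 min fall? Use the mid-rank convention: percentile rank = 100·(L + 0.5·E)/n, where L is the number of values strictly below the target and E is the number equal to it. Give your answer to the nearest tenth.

Count below 266: L = 13; count equal: E = 1; n = 22.
Percentile rank = 100·(13 + 0.5·1)/22 = 100·13.5/22 = 61.36.

61.4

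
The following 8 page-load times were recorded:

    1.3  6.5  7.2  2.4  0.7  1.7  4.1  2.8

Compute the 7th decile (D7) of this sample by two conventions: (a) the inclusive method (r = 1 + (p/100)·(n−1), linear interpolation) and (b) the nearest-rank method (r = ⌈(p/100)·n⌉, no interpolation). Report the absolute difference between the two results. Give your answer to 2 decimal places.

0.13

Sorted: 0.7, 1.3, 1.7, 2.4, 2.8, 4.1, 6.5, 7.2.
n = 8.
(a) r = 5.9; between ranks 5 (2.8) and 6 (4.1): 3.97.
(b) the nearest-rank method: rank 6 → 4.1.
|3.97 − 4.1| = 0.13.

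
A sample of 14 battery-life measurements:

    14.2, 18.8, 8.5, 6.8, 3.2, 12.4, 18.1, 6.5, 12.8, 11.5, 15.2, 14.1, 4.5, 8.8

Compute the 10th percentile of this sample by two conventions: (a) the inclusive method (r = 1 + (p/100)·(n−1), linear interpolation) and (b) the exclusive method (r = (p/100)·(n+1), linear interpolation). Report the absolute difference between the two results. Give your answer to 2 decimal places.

1.25

Sorted: 3.2, 4.5, 6.5, 6.8, 8.5, 8.8, 11.5, 12.4, 12.8, 14.1, 14.2, 15.2, 18.1, 18.8.
n = 14.
(a) r = 2.3; between ranks 2 (4.5) and 3 (6.5): 5.1.
(b) r = 1.5; between ranks 1 (3.2) and 2 (4.5): 3.85.
|5.1 − 3.85| = 1.25.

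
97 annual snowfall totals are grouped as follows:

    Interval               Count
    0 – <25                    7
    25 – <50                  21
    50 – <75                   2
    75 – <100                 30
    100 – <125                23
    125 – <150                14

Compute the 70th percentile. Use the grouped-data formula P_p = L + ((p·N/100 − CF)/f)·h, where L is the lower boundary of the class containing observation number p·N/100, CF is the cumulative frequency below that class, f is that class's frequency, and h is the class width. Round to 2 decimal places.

108.59

N = 97; target position k = 70/100 · 97 = 67.9.
Cumulative frequencies: 7, 28, 30, 60, 83, 97.
Observation 67.9 falls in the class 100 – <125.
L = 100, CF = 60, f = 23, h = 25.
P70 = 100 + ((67.9 − 60)/23)·25 = 100 + 8.58696 = 108.587.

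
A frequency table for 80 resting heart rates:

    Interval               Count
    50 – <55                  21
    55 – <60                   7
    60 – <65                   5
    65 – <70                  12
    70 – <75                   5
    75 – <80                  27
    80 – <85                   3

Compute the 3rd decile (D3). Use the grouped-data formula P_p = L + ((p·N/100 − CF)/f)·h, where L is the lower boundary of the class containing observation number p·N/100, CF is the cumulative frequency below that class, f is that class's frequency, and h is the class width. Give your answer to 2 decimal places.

57.14

N = 80; target position k = 30/100 · 80 = 24.
Cumulative frequencies: 21, 28, 33, 45, 50, 77, 80.
Observation 24 falls in the class 55 – <60.
L = 55, CF = 21, f = 7, h = 5.
P30 = 55 + ((24 − 21)/7)·5 = 55 + 2.14286 = 57.1429.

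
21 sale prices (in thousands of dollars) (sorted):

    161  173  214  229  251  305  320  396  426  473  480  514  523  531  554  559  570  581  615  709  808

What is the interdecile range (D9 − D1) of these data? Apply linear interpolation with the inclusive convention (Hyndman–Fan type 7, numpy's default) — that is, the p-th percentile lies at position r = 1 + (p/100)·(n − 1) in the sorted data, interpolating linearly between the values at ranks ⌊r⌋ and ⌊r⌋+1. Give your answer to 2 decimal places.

n = 21.
P10: r = 3 (integer) → 214.
P90: r = 19 (integer) → 615.
Difference: 615 − 214 = 401.

401.00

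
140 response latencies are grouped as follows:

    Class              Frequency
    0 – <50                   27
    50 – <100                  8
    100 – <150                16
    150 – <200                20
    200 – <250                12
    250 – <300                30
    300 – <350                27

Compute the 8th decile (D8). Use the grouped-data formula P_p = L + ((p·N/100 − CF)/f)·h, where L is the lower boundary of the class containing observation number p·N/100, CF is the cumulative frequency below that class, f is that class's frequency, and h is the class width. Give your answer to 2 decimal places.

N = 140; target position k = 80/100 · 140 = 112.
Cumulative frequencies: 27, 35, 51, 71, 83, 113, 140.
Observation 112 falls in the class 250 – <300.
L = 250, CF = 83, f = 30, h = 50.
P80 = 250 + ((112 − 83)/30)·50 = 250 + 48.3333 = 298.333.

298.33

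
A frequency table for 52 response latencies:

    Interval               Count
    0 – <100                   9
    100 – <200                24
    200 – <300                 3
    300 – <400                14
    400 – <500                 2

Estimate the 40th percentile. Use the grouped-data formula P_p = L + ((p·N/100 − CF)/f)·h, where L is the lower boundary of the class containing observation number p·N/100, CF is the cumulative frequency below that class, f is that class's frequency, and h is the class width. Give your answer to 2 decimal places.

149.17

N = 52; target position k = 40/100 · 52 = 20.8.
Cumulative frequencies: 9, 33, 36, 50, 52.
Observation 20.8 falls in the class 100 – <200.
L = 100, CF = 9, f = 24, h = 100.
P40 = 100 + ((20.8 − 9)/24)·100 = 100 + 49.1667 = 149.167.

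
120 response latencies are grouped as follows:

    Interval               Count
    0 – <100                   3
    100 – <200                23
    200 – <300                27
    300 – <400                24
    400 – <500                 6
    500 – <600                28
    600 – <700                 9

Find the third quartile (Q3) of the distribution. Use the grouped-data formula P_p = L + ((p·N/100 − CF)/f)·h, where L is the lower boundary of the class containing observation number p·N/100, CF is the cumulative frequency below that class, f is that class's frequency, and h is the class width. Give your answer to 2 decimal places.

525.00

N = 120; target position k = 75/100 · 120 = 90.
Cumulative frequencies: 3, 26, 53, 77, 83, 111, 120.
Observation 90 falls in the class 500 – <600.
L = 500, CF = 83, f = 28, h = 100.
P75 = 500 + ((90 − 83)/28)·100 = 500 + 25 = 525.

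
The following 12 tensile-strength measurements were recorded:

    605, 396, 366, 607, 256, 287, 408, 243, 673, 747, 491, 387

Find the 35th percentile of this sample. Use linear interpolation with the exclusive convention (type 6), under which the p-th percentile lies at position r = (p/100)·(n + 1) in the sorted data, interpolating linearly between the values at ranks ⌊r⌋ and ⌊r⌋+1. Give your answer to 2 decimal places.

377.55

Sorted: 243, 256, 287, 366, 387, 396, 408, 491, 605, 607, 673, 747.
n = 12.
r = (35/100)·(12 + 1) = 4.55.
Rank 4 is 366 and rank 5 is 387.
Interpolate: 366 + 0.55·(387 − 366) = 366 + 0.55·21 = 377.55.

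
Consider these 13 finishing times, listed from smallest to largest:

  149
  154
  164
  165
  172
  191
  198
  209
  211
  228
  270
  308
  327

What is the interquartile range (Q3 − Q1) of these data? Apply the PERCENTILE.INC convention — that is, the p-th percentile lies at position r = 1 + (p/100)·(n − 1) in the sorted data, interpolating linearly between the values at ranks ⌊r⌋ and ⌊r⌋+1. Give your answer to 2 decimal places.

63.00

n = 13.
P25: r = 4 (integer) → 165.
P75: r = 10 (integer) → 228.
Difference: 228 − 165 = 63.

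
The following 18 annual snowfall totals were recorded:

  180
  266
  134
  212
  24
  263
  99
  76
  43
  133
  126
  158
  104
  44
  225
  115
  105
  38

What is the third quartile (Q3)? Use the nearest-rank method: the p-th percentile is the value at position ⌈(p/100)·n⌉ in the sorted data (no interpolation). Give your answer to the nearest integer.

Sorted: 24, 38, 43, 44, 76, 99, 104, 105, 115, 126, 133, 134, 158, 180, 212, 225, 263, 266.
n = 18.
Position = ⌈75/100 · 18⌉ = ⌈13.5⌉ = 14.
The value at rank 14 is 180.

180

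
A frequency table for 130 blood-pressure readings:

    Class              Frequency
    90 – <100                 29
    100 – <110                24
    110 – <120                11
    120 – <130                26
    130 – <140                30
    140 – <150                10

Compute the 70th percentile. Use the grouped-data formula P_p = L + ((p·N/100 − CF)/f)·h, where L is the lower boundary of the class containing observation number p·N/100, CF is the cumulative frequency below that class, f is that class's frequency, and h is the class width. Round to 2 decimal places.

N = 130; target position k = 70/100 · 130 = 91.
Cumulative frequencies: 29, 53, 64, 90, 120, 130.
Observation 91 falls in the class 130 – <140.
L = 130, CF = 90, f = 30, h = 10.
P70 = 130 + ((91 − 90)/30)·10 = 130 + 0.333333 = 130.333.

130.33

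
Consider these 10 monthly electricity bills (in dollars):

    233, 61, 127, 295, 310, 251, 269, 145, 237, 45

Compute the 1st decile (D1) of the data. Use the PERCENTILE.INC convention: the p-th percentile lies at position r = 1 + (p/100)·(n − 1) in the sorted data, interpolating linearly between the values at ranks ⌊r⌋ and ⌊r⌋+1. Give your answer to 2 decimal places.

Sorted: 45, 61, 127, 145, 233, 237, 251, 269, 295, 310.
n = 10.
r = 1 + (10/100)·(10 − 1) = 1 + 0.9 = 1.9.
Rank 1 is 45 and rank 2 is 61.
Interpolate: 45 + 0.9·(61 − 45) = 45 + 0.9·16 = 59.4.

59.40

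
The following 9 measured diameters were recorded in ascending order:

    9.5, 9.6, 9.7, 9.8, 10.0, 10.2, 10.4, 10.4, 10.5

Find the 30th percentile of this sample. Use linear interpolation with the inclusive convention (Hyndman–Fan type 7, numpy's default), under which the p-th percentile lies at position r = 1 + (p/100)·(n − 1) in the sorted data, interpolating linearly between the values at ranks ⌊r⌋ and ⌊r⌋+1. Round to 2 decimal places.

9.74

n = 9.
r = 1 + (30/100)·(9 − 1) = 1 + 2.4 = 3.4.
Rank 3 is 9.7 and rank 4 is 9.8.
Interpolate: 9.7 + 0.4·(9.8 − 9.7) = 9.7 + 0.4·0.1 = 9.74.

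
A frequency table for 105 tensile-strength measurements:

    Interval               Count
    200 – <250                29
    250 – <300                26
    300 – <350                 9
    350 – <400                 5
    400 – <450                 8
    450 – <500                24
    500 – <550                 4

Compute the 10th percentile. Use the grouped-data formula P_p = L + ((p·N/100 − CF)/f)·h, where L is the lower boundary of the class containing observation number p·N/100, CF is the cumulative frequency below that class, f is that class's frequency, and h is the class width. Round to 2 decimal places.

N = 105; target position k = 10/100 · 105 = 10.5.
Cumulative frequencies: 29, 55, 64, 69, 77, 101, 105.
Observation 10.5 falls in the class 200 – <250.
L = 200, CF = 0, f = 29, h = 50.
P10 = 200 + ((10.5 − 0)/29)·50 = 200 + 18.1034 = 218.103.

218.10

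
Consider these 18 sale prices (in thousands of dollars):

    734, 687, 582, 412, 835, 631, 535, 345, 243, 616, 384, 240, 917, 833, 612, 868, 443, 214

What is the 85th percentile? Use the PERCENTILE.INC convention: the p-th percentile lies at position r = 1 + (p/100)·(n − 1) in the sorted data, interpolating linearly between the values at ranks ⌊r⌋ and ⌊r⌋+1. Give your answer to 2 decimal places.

833.90

Sorted: 214, 240, 243, 345, 384, 412, 443, 535, 582, 612, 616, 631, 687, 734, 833, 835, 868, 917.
n = 18.
r = 1 + (85/100)·(18 − 1) = 1 + 14.45 = 15.45.
Rank 15 is 833 and rank 16 is 835.
Interpolate: 833 + 0.45·(835 − 833) = 833 + 0.45·2 = 833.9.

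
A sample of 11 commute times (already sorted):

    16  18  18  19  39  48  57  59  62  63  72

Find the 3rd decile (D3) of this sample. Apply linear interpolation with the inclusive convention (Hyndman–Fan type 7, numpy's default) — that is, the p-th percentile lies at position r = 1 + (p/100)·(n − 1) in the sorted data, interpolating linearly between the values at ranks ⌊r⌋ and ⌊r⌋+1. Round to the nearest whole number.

19

n = 11.
r = 1 + (30/100)·(11 − 1) = 1 + 3 = 4.
r is an integer, so P30 is the value at rank 4: 19.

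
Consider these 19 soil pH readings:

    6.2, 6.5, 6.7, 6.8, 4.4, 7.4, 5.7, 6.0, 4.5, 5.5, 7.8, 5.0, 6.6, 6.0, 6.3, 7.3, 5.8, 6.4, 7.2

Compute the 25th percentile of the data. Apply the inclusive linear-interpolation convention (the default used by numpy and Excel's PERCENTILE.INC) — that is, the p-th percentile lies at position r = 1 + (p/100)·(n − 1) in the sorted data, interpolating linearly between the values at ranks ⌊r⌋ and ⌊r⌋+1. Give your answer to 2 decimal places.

Sorted: 4.4, 4.5, 5.0, 5.5, 5.7, 5.8, 6.0, 6.0, 6.2, 6.3, 6.4, 6.5, 6.6, 6.7, 6.8, 7.2, 7.3, 7.4, 7.8.
n = 19.
r = 1 + (25/100)·(19 − 1) = 1 + 4.5 = 5.5.
Rank 5 is 5.7 and rank 6 is 5.8.
Interpolate: 5.7 + 0.5·(5.8 − 5.7) = 5.7 + 0.5·0.1 = 5.75.

5.75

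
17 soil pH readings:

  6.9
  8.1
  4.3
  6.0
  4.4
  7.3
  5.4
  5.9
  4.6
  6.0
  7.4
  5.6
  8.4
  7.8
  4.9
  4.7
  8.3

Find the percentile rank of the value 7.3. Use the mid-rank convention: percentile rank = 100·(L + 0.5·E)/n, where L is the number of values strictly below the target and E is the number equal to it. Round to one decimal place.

67.6

Sorted: 4.3, 4.4, 4.6, 4.7, 4.9, 5.4, 5.6, 5.9, 6.0, 6.0, 6.9, 7.3, 7.4, 7.8, 8.1, 8.3, 8.4.
Count below 7.3: L = 11; count equal: E = 1; n = 17.
Percentile rank = 100·(11 + 0.5·1)/17 = 100·11.5/17 = 67.65.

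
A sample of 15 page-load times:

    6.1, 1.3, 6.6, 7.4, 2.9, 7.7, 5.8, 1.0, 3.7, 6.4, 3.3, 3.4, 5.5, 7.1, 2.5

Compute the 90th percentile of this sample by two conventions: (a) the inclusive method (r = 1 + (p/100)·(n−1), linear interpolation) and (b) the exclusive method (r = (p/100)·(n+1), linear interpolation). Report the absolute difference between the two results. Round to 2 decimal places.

0.24

Sorted: 1.0, 1.3, 2.5, 2.9, 3.3, 3.4, 3.7, 5.5, 5.8, 6.1, 6.4, 6.6, 7.1, 7.4, 7.7.
n = 15.
(a) r = 13.6; between ranks 13 (7.1) and 14 (7.4): 7.28.
(b) r = 14.4; between ranks 14 (7.4) and 15 (7.7): 7.52.
|7.28 − 7.52| = 0.24.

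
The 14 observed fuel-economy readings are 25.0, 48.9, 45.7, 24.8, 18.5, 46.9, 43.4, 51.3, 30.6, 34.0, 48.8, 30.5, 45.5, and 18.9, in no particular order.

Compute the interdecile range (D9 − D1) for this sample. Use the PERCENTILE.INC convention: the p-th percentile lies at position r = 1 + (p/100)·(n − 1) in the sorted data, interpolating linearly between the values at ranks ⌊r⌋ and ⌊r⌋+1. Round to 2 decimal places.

28.20

Sorted: 18.5, 18.9, 24.8, 25.0, 30.5, 30.6, 34.0, 43.4, 45.5, 45.7, 46.9, 48.8, 48.9, 51.3.
n = 14.
P10: r = 2.3; ranks 2–3 are 18.9, 24.8; interpolating gives 20.67.
P90: r = 12.7; ranks 12–13 are 48.8, 48.9; interpolating gives 48.87.
Difference: 48.87 − 20.67 = 28.2.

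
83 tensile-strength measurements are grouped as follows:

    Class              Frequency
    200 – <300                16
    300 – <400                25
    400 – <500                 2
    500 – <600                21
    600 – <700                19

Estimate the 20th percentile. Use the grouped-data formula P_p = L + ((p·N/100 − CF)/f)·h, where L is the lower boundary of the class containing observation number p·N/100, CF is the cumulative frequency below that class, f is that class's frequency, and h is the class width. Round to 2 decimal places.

302.40

N = 83; target position k = 20/100 · 83 = 16.6.
Cumulative frequencies: 16, 41, 43, 64, 83.
Observation 16.6 falls in the class 300 – <400.
L = 300, CF = 16, f = 25, h = 100.
P20 = 300 + ((16.6 − 16)/25)·100 = 300 + 2.4 = 302.4.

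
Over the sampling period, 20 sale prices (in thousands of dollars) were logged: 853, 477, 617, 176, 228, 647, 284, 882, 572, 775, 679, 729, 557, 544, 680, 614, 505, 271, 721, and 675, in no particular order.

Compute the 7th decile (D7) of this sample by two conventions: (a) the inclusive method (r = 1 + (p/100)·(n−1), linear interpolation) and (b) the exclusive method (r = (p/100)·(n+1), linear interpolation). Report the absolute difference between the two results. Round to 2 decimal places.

0.40

Sorted: 176, 228, 271, 284, 477, 505, 544, 557, 572, 614, 617, 647, 675, 679, 680, 721, 729, 775, 853, 882.
n = 20.
(a) r = 14.3; between ranks 14 (679) and 15 (680): 679.3.
(b) r = 14.7; between ranks 14 (679) and 15 (680): 679.7.
|679.3 − 679.7| = 0.4.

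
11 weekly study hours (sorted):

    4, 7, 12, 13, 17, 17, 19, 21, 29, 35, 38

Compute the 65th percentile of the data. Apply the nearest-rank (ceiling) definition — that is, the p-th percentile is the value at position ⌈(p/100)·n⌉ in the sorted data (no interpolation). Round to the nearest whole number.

21

n = 11.
Position = ⌈65/100 · 11⌉ = ⌈7.15⌉ = 8.
The value at rank 8 is 21.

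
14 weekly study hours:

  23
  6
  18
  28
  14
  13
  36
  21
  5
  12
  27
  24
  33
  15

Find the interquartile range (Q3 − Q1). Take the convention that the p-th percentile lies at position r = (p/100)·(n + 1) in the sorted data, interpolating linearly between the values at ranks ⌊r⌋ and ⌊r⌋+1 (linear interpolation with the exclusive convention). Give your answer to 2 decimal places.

Sorted: 5, 6, 12, 13, 14, 15, 18, 21, 23, 24, 27, 28, 33, 36.
n = 14.
P25: r = 3.75; ranks 3–4 are 12, 13; interpolating gives 12.75.
P75: r = 11.25; ranks 11–12 are 27, 28; interpolating gives 27.25.
Difference: 27.25 − 12.75 = 14.5.

14.50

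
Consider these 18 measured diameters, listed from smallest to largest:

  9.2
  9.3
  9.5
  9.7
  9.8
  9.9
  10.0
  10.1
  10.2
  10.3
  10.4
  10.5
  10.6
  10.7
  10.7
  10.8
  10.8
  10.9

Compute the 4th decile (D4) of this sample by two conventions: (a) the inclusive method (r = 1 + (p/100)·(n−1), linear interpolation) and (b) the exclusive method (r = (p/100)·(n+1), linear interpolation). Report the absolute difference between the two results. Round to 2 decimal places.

n = 18.
(a) r = 7.8; between ranks 7 (10.0) and 8 (10.1): 10.08.
(b) r = 7.6; between ranks 7 (10.0) and 8 (10.1): 10.06.
|10.08 − 10.06| = 0.02.

0.02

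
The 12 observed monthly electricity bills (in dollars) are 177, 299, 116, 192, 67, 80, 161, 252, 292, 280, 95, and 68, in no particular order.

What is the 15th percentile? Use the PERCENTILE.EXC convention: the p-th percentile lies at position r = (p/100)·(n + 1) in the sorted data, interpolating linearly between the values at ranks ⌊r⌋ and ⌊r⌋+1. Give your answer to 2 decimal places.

Sorted: 67, 68, 80, 95, 116, 161, 177, 192, 252, 280, 292, 299.
n = 12.
r = (15/100)·(12 + 1) = 1.95.
Rank 1 is 67 and rank 2 is 68.
Interpolate: 67 + 0.95·(68 − 67) = 67 + 0.95·1 = 67.95.

67.95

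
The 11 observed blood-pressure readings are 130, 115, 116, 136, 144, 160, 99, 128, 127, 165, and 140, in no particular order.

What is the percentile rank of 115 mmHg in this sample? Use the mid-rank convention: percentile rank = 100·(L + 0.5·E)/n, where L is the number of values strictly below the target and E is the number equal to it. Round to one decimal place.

Sorted: 99, 115, 116, 127, 128, 130, 136, 140, 144, 160, 165.
Count below 115: L = 1; count equal: E = 1; n = 11.
Percentile rank = 100·(1 + 0.5·1)/11 = 100·1.5/11 = 13.64.

13.6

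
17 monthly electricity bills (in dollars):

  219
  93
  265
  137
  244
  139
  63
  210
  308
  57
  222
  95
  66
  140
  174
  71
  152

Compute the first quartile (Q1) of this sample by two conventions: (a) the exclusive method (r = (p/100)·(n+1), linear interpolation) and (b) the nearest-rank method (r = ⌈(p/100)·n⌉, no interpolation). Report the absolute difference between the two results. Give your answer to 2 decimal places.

Sorted: 57, 63, 66, 71, 93, 95, 137, 139, 140, 152, 174, 210, 219, 222, 244, 265, 308.
n = 17.
(a) r = 4.5; between ranks 4 (71) and 5 (93): 82.
(b) the nearest-rank method: rank 5 → 93.
|82 − 93| = 11.

11.00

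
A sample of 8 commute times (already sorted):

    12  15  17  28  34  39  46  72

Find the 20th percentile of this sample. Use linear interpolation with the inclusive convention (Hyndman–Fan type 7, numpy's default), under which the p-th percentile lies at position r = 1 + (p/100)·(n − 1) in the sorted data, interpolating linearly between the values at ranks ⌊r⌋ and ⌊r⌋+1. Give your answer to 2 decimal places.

15.80

n = 8.
r = 1 + (20/100)·(8 − 1) = 1 + 1.4 = 2.4.
Rank 2 is 15 and rank 3 is 17.
Interpolate: 15 + 0.4·(17 − 15) = 15 + 0.4·2 = 15.8.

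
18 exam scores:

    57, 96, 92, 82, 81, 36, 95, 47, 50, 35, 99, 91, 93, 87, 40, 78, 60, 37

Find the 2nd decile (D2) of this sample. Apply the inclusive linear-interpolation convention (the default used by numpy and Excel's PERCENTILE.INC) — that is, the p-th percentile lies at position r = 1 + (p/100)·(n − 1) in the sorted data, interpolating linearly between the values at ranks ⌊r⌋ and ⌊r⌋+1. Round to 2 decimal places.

Sorted: 35, 36, 37, 40, 47, 50, 57, 60, 78, 81, 82, 87, 91, 92, 93, 95, 96, 99.
n = 18.
r = 1 + (20/100)·(18 − 1) = 1 + 3.4 = 4.4.
Rank 4 is 40 and rank 5 is 47.
Interpolate: 40 + 0.4·(47 − 40) = 40 + 0.4·7 = 42.8.

42.80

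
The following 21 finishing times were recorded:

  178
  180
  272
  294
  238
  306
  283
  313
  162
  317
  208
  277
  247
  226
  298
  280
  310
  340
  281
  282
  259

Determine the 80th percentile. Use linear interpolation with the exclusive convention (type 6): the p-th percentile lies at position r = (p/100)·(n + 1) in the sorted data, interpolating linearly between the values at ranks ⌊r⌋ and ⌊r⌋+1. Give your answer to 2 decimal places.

Sorted: 162, 178, 180, 208, 226, 238, 247, 259, 272, 277, 280, 281, 282, 283, 294, 298, 306, 310, 313, 317, 340.
n = 21.
r = (80/100)·(21 + 1) = 17.6.
Rank 17 is 306 and rank 18 is 310.
Interpolate: 306 + 0.6·(310 − 306) = 306 + 0.6·4 = 308.4.

308.40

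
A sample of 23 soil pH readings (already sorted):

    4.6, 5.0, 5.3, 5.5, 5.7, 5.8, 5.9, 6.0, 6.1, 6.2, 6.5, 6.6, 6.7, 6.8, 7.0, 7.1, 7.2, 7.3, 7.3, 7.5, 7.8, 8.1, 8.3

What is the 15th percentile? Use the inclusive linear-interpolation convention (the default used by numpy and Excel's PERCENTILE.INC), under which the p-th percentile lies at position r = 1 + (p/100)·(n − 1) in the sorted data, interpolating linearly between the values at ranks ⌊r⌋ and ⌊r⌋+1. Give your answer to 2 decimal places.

n = 23.
r = 1 + (15/100)·(23 − 1) = 1 + 3.3 = 4.3.
Rank 4 is 5.5 and rank 5 is 5.7.
Interpolate: 5.5 + 0.3·(5.7 − 5.5) = 5.5 + 0.3·0.2 = 5.56.

5.56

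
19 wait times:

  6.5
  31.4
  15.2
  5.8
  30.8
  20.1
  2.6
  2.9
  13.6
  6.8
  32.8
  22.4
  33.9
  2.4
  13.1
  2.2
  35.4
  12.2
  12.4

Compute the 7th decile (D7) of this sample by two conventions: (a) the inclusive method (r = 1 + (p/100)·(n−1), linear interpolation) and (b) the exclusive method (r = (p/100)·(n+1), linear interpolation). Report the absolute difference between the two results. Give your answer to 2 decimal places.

Sorted: 2.2, 2.4, 2.6, 2.9, 5.8, 6.5, 6.8, 12.2, 12.4, 13.1, 13.6, 15.2, 20.1, 22.4, 30.8, 31.4, 32.8, 33.9, 35.4.
n = 19.
(a) r = 13.6; between ranks 13 (20.1) and 14 (22.4): 21.48.
(b) r = 14 → value at rank 14 = 22.4.
|21.48 − 22.4| = 0.92.

0.92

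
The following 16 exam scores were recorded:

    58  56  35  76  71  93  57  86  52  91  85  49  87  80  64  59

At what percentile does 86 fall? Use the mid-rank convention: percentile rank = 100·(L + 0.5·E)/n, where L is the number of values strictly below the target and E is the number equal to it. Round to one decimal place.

Sorted: 35, 49, 52, 56, 57, 58, 59, 64, 71, 76, 80, 85, 86, 87, 91, 93.
Count below 86: L = 12; count equal: E = 1; n = 16.
Percentile rank = 100·(12 + 0.5·1)/16 = 100·12.5/16 = 78.12.

78.1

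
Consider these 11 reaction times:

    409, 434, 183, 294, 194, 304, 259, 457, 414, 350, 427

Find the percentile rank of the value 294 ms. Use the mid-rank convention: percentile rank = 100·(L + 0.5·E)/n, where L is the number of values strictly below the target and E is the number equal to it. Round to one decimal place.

31.8

Sorted: 183, 194, 259, 294, 304, 350, 409, 414, 427, 434, 457.
Count below 294: L = 3; count equal: E = 1; n = 11.
Percentile rank = 100·(3 + 0.5·1)/11 = 100·3.5/11 = 31.82.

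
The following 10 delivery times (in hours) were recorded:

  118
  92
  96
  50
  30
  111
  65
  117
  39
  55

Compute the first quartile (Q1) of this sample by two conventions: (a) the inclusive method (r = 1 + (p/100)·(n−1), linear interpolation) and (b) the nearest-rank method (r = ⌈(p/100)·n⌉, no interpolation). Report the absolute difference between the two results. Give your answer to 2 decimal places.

1.25

Sorted: 30, 39, 50, 55, 65, 92, 96, 111, 117, 118.
n = 10.
(a) r = 3.25; between ranks 3 (50) and 4 (55): 51.25.
(b) the nearest-rank method: rank 3 → 50.
|51.25 − 50| = 1.25.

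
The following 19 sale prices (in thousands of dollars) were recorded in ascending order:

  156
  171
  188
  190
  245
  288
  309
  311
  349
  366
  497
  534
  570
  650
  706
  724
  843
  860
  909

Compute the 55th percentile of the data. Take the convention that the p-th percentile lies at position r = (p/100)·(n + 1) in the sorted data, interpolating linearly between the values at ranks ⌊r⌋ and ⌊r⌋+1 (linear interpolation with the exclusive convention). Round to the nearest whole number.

497

n = 19.
r = (55/100)·(19 + 1) = 11.
r is an integer, so P55 is the value at rank 11: 497.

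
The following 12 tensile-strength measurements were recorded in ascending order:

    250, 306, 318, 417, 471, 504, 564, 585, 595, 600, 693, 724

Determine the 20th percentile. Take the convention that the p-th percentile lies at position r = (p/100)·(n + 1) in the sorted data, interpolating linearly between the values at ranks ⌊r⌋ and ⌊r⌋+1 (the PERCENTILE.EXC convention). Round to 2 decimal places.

313.20

n = 12.
r = (20/100)·(12 + 1) = 2.6.
Rank 2 is 306 and rank 3 is 318.
Interpolate: 306 + 0.6·(318 − 306) = 306 + 0.6·12 = 313.2.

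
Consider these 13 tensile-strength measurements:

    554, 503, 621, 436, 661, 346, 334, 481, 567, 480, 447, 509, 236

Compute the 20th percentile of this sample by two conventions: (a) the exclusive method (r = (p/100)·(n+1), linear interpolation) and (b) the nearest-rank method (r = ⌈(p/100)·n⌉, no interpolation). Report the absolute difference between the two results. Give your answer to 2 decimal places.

2.40

Sorted: 236, 334, 346, 436, 447, 480, 481, 503, 509, 554, 567, 621, 661.
n = 13.
(a) r = 2.8; between ranks 2 (334) and 3 (346): 343.6.
(b) the nearest-rank method: rank 3 → 346.
|343.6 − 346| = 2.4.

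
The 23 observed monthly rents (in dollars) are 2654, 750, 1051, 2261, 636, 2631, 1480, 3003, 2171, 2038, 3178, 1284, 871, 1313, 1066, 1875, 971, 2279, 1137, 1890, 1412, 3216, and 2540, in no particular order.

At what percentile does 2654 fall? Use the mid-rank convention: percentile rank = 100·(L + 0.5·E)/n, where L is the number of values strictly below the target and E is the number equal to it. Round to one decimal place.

Sorted: 636, 750, 871, 971, 1051, 1066, 1137, 1284, 1313, 1412, 1480, 1875, 1890, 2038, 2171, 2261, 2279, 2540, 2631, 2654, 3003, 3178, 3216.
Count below 2654: L = 19; count equal: E = 1; n = 23.
Percentile rank = 100·(19 + 0.5·1)/23 = 100·19.5/23 = 84.78.

84.8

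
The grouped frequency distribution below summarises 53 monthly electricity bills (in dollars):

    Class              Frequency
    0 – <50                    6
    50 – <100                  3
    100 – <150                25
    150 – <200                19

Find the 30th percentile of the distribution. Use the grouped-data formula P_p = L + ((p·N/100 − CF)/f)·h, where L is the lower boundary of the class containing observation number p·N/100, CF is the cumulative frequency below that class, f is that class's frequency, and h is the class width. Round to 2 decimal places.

113.80

N = 53; target position k = 30/100 · 53 = 15.9.
Cumulative frequencies: 6, 9, 34, 53.
Observation 15.9 falls in the class 100 – <150.
L = 100, CF = 9, f = 25, h = 50.
P30 = 100 + ((15.9 − 9)/25)·50 = 100 + 13.8 = 113.8.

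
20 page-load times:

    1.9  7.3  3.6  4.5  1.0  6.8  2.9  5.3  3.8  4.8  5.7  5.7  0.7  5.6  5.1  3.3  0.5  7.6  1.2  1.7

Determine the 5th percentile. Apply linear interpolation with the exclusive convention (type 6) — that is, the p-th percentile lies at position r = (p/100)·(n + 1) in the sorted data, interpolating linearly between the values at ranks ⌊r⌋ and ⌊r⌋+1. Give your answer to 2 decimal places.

0.51

Sorted: 0.5, 0.7, 1.0, 1.2, 1.7, 1.9, 2.9, 3.3, 3.6, 3.8, 4.5, 4.8, 5.1, 5.3, 5.6, 5.7, 5.7, 6.8, 7.3, 7.6.
n = 20.
r = (5/100)·(20 + 1) = 1.05.
Rank 1 is 0.5 and rank 2 is 0.7.
Interpolate: 0.5 + 0.05·(0.7 − 0.5) = 0.5 + 0.05·0.2 = 0.51.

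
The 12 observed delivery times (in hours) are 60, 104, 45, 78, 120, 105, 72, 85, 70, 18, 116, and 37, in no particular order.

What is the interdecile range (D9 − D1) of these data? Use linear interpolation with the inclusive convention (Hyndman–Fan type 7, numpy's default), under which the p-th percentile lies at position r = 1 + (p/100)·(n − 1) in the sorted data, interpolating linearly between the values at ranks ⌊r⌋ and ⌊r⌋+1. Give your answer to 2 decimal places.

77.10

Sorted: 18, 37, 45, 60, 70, 72, 78, 85, 104, 105, 116, 120.
n = 12.
P10: r = 2.1; ranks 2–3 are 37, 45; interpolating gives 37.8.
P90: r = 10.9; ranks 10–11 are 105, 116; interpolating gives 114.9.
Difference: 114.9 − 37.8 = 77.1.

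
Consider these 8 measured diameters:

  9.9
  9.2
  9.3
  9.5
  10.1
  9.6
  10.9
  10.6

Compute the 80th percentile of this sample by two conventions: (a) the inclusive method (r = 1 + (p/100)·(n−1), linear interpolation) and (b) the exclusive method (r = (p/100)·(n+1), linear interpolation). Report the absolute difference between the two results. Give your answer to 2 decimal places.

0.26

Sorted: 9.2, 9.3, 9.5, 9.6, 9.9, 10.1, 10.6, 10.9.
n = 8.
(a) r = 6.6; between ranks 6 (10.1) and 7 (10.6): 10.4.
(b) r = 7.2; between ranks 7 (10.6) and 8 (10.9): 10.66.
|10.4 − 10.66| = 0.26.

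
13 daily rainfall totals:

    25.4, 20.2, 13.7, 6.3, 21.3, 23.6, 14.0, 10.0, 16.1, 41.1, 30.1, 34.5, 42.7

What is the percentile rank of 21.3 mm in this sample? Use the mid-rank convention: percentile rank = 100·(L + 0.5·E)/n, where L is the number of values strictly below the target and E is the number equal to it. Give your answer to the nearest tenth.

50.0

Sorted: 6.3, 10.0, 13.7, 14.0, 16.1, 20.2, 21.3, 23.6, 25.4, 30.1, 34.5, 41.1, 42.7.
Count below 21.3: L = 6; count equal: E = 1; n = 13.
Percentile rank = 100·(6 + 0.5·1)/13 = 100·6.5/13 = 50.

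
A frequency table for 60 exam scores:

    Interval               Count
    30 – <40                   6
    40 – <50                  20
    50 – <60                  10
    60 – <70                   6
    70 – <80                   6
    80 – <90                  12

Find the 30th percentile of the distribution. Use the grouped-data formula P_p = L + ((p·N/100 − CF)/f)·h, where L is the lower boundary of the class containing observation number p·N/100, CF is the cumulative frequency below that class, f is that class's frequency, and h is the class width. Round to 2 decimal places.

N = 60; target position k = 30/100 · 60 = 18.
Cumulative frequencies: 6, 26, 36, 42, 48, 60.
Observation 18 falls in the class 40 – <50.
L = 40, CF = 6, f = 20, h = 10.
P30 = 40 + ((18 − 6)/20)·10 = 40 + 6 = 46.

46.00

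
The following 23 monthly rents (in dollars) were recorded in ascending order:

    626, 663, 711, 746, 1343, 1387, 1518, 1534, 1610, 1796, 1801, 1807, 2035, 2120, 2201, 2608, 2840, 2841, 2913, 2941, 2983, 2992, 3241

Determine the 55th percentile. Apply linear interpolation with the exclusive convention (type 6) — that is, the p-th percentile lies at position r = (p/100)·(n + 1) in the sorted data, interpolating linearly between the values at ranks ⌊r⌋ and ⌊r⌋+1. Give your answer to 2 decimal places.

n = 23.
r = (55/100)·(23 + 1) = 13.2.
Rank 13 is 2035 and rank 14 is 2120.
Interpolate: 2035 + 0.2·(2120 − 2035) = 2035 + 0.2·85 = 2052.

2052.00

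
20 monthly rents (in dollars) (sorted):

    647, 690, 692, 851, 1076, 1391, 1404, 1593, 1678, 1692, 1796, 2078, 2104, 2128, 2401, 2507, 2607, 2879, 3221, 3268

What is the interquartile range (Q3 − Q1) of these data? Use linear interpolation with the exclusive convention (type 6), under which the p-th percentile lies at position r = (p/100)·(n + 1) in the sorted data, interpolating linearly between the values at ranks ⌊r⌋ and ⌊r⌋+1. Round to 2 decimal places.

1325.75

n = 20.
P25: r = 5.25; ranks 5–6 are 1076, 1391; interpolating gives 1154.75.
P75: r = 15.75; ranks 15–16 are 2401, 2507; interpolating gives 2480.5.
Difference: 2480.5 − 1154.75 = 1325.75.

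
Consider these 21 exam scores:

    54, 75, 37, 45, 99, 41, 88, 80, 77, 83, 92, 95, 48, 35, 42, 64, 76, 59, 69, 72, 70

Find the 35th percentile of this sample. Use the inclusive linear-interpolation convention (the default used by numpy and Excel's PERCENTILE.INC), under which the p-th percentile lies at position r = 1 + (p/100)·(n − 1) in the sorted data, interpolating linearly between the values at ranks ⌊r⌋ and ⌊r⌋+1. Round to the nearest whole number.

Sorted: 35, 37, 41, 42, 45, 48, 54, 59, 64, 69, 70, 72, 75, 76, 77, 80, 83, 88, 92, 95, 99.
n = 21.
r = 1 + (35/100)·(21 − 1) = 1 + 7 = 8.
r is an integer, so P35 is the value at rank 8: 59.

59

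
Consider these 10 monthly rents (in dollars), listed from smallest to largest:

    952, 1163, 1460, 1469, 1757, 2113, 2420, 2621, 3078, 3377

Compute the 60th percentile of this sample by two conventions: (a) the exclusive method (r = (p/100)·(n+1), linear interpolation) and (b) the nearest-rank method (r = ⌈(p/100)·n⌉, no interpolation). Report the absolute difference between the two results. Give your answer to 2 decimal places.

n = 10.
(a) r = 6.6; between ranks 6 (2113) and 7 (2420): 2297.2.
(b) the nearest-rank method: rank 6 → 2113.
|2297.2 − 2113| = 184.2.

184.20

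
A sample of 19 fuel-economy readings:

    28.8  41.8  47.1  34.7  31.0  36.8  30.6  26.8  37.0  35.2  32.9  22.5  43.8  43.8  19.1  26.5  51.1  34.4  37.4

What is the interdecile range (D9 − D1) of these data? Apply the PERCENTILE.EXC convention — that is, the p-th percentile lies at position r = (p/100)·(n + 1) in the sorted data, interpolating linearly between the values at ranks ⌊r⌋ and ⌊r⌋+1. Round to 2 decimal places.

24.60

Sorted: 19.1, 22.5, 26.5, 26.8, 28.8, 30.6, 31.0, 32.9, 34.4, 34.7, 35.2, 36.8, 37.0, 37.4, 41.8, 43.8, 43.8, 47.1, 51.1.
n = 19.
P10: r = 2 (integer) → 22.5.
P90: r = 18 (integer) → 47.1.
Difference: 47.1 − 22.5 = 24.6.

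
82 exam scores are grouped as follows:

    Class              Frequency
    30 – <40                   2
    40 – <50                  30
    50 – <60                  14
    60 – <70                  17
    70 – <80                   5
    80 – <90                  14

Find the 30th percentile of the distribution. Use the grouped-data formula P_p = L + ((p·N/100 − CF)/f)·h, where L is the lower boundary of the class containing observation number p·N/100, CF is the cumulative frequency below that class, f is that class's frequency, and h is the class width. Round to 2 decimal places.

47.53

N = 82; target position k = 30/100 · 82 = 24.6.
Cumulative frequencies: 2, 32, 46, 63, 68, 82.
Observation 24.6 falls in the class 40 – <50.
L = 40, CF = 2, f = 30, h = 10.
P30 = 40 + ((24.6 − 2)/30)·10 = 40 + 7.53333 = 47.5333.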